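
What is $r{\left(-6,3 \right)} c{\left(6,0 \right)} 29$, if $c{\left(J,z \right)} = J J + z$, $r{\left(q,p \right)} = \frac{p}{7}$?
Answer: $\frac{3132}{7} \approx 447.43$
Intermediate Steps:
$r{\left(q,p \right)} = \frac{p}{7}$ ($r{\left(q,p \right)} = p \frac{1}{7} = \frac{p}{7}$)
$c{\left(J,z \right)} = z + J^{2}$ ($c{\left(J,z \right)} = J^{2} + z = z + J^{2}$)
$r{\left(-6,3 \right)} c{\left(6,0 \right)} 29 = \frac{1}{7} \cdot 3 \left(0 + 6^{2}\right) 29 = \frac{3 \left(0 + 36\right)}{7} \cdot 29 = \frac{3}{7} \cdot 36 \cdot 29 = \frac{108}{7} \cdot 29 = \frac{3132}{7}$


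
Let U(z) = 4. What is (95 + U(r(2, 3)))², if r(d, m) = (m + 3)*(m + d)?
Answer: 9801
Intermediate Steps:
r(d, m) = (3 + m)*(d + m)
(95 + U(r(2, 3)))² = (95 + 4)² = 99² = 9801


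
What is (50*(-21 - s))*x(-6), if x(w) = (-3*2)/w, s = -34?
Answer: 650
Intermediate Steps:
x(w) = -6/w
(50*(-21 - s))*x(-6) = (50*(-21 - 1*(-34)))*(-6/(-6)) = (50*(-21 + 34))*(-6*(-⅙)) = (50*13)*1 = 650*1 = 650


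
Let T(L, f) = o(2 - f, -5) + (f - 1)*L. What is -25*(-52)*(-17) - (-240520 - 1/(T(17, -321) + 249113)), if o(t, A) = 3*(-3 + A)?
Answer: 53210388301/243615 ≈ 2.1842e+5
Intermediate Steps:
o(t, A) = -9 + 3*A
T(L, f) = -24 + L*(-1 + f) (T(L, f) = (-9 + 3*(-5)) + (f - 1)*L = (-9 - 15) + (-1 + f)*L = -24 + L*(-1 + f))
-25*(-52)*(-17) - (-240520 - 1/(T(17, -321) + 249113)) = -25*(-52)*(-17) - (-240520 - 1/((-24 - 1*17 + 17*(-321)) + 249113)) = 1300*(-17) - (-240520 - 1/((-24 - 17 - 5457) + 249113)) = -22100 - (-240520 - 1/(-5498 + 249113)) = -22100 - (-240520 - 1/243615) = -22100 - 1*(-58594279801/243615) = -22100 + 58594279801/243615 = 53210388301/243615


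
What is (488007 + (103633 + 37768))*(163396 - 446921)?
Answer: -178452903200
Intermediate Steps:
(488007 + (103633 + 37768))*(163396 - 446921) = (488007 + 141401)*(-283525) = 629408*(-283525) = -178452903200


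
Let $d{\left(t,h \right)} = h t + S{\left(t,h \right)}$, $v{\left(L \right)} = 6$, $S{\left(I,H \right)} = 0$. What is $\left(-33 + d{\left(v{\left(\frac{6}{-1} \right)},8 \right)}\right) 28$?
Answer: $420$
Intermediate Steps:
$d{\left(t,h \right)} = h t$ ($d{\left(t,h \right)} = h t + 0 = h t$)
$\left(-33 + d{\left(v{\left(\frac{6}{-1} \right)},8 \right)}\right) 28 = \left(-33 + 8 \cdot 6\right) 28 = \left(-33 + 48\right) 28 = 15 \cdot 28 = 420$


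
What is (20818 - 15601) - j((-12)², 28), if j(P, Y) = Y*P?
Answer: 1185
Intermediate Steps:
j(P, Y) = P*Y
(20818 - 15601) - j((-12)², 28) = (20818 - 15601) - (-12)²*28 = 5217 - 144*28 = 5217 - 1*4032 = 5217 - 4032 = 1185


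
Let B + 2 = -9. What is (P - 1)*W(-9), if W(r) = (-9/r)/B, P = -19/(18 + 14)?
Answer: 51/352 ≈ 0.14489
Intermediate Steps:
B = -11 (B = -2 - 9 = -11)
P = -19/32 ≈ -0.59375
W(r) = 9/(11*r) (W(r) = -9/r/(-11) = -9/r*(-1/11) = 9/(11*r))
(P - 1)*W(-9) = (-19/32 - 1)*((9/11)/(-9)) = -459*(-1)/(352*9) = -51/32*(-1/11) = 51/352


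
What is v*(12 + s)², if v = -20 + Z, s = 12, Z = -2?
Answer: -12672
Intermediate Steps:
v = -22 (v = -20 - 2 = -22)
v*(12 + s)² = -22*(12 + 12)² = -22*24² = -22*576 = -12672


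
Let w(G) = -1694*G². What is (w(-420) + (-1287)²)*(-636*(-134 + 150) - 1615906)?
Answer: 483215033154942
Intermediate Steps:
(w(-420) + (-1287)²)*(-636*(-134 + 150) - 1615906) = (-1694*(-420)² + (-1287)²)*(-636*(-134 + 150) - 1615906) = (-1694*176400 + 1656369)*(-636*16 - 1615906) = (-298821600 + 1656369)*(-10176 - 1615906) = -297165231*(-1626082) = 483215033154942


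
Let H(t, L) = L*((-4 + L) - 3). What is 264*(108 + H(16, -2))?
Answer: 33264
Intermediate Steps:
H(t, L) = L*(-7 + L)
264*(108 + H(16, -2)) = 264*(108 - 2*(-7 - 2)) = 264*(108 - 2*(-9)) = 264*(108 + 18) = 264*126 = 33264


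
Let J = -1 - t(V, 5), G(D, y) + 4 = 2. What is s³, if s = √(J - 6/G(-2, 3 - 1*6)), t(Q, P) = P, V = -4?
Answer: -3*I*√3 ≈ -5.1962*I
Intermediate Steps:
G(D, y) = -2 (G(D, y) = -4 + 2 = -2)
J = -6 (J = -1 - 1*5 = -1 - 5 = -6)
s = I*√3 (s = √(-6 - 6/(-2)) = √(-6 - 6*(-½)) = √(-6 + 3) = √(-3) = I*√3 ≈ 1.732*I)
s³ = (I*√3)³ = -3*I*√3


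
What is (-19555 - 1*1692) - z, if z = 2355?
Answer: -23602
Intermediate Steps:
(-19555 - 1*1692) - z = (-19555 - 1*1692) - 1*2355 = (-19555 - 1692) - 2355 = -21247 - 2355 = -23602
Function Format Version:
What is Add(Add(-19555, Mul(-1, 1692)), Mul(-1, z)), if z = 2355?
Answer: -23602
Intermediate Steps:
Add(Add(-19555, Mul(-1, 1692)), Mul(-1, z)) = Add(Add(-19555, Mul(-1, 1692)), Mul(-1, 2355)) = Add(Add(-19555, -1692), -2355) = Add(-21247, -2355) = -23602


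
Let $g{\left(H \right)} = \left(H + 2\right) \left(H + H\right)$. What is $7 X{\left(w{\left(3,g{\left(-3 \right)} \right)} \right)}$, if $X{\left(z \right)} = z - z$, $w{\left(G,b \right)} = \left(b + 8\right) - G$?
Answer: $0$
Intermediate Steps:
$g{\left(H \right)} = 2 H \left(2 + H\right)$ ($g{\left(H \right)} = \left(2 + H\right) 2 H = 2 H \left(2 + H\right)$)
$w{\left(G,b \right)} = 8 + b - G$ ($w{\left(G,b \right)} = \left(8 + b\right) - G = 8 + b - G$)
$X{\left(z \right)} = 0$
$7 X{\left(w{\left(3,g{\left(-3 \right)} \right)} \right)} = 7 \cdot 0 = 0$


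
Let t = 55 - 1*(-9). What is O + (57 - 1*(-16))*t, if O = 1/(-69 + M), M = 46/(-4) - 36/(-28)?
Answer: 5181234/1109 ≈ 4672.0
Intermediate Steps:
M = -143/14 (M = 46*(-1/4) - 36*(-1/28) = -23/2 + 9/7 = -143/14 ≈ -10.214)
t = 64 (t = 55 + 9 = 64)
O = -14/1109 (O = 1/(-69 - 143/14) = 1/(-1109/14) = -14/1109 ≈ -0.012624)
O + (57 - 1*(-16))*t = -14/1109 + (57 - 1*(-16))*64 = -14/1109 + (57 + 16)*64 = -14/1109 + 73*64 = -14/1109 + 4672 = 5181234/1109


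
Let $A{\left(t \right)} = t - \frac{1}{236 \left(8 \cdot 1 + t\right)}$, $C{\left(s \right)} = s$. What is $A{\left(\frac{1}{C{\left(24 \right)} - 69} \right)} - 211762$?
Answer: $- \frac{807359652709}{3812580} \approx -2.1176 \cdot 10^{5}$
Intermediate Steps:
$A{\left(t \right)} = t - \frac{1}{236 \left(8 + t\right)}$
$A{\left(\frac{1}{C{\left(24 \right)} - 69} \right)} - 211762 = \frac{- \frac{1}{236} + \left(\frac{1}{24 - 69}\right)^{2} + \frac{8}{24 - 69}}{8 + \frac{1}{24 - 69}} - 211762 = \frac{- \frac{1}{236} + \left(\frac{1}{-45}\right)^{2} + \frac{8}{-45}}{8 + \frac{1}{-45}} - 211762 = \frac{- \frac{1}{236} + \left(- \frac{1}{45}\right)^{2} + 8 \left(- \frac{1}{45}\right)}{8 - \frac{1}{45}} - 211762 = \frac{- \frac{1}{236} + \frac{1}{2025} - \frac{8}{45}}{\frac{359}{45}} - 211762 = \frac{45}{359} \left(- \frac{86749}{477900}\right) - 211762 = - \frac{86749}{3812580} - 211762 = - \frac{807359652709}{3812580}$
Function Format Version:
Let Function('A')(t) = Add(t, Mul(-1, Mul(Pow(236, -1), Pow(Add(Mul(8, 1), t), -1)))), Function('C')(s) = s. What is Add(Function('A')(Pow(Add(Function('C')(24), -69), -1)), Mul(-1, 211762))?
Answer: Rational(-807359652709, 3812580) ≈ -2.1176e+5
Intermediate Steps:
Function('A')(t) = Add(t, Mul(Rational(-1, 236), Pow(Add(8, t), -1))) (Function('A')(t) = Add(t, Mul(-1, Mul(Rational(1, 236), Pow(Add(8, t), -1)))) = Add(t, Mul(Rational(-1, 236), Pow(Add(8, t), -1))))
Add(Function('A')(Pow(Add(Function('C')(24), -69), -1)), Mul(-1, 211762)) = Add(Mul(Pow(Add(8, Pow(Add(24, -69), -1)), -1), Add(Rational(-1, 236), Pow(Pow(Add(24, -69), -1), 2), Mul(8, Pow(Add(24, -69), -1)))), Mul(-1, 211762)) = Add(Mul(Pow(Add(8, Pow(-45, -1)), -1), Add(Rational(-1, 236), Pow(Pow(-45, -1), 2), Mul(8, Pow(-45, -1)))), -211762) = Add(Mul(Pow(Add(8, Rational(-1, 45)), -1), Add(Rational(-1, 236), Pow(Rational(-1, 45), 2), Mul(8, Rational(-1, 45)))), -211762) = Add(Mul(Pow(Rational(359, 45), -1), Add(Rational(-1, 236), Rational(1, 2025), Rational(-8, 45))), -211762) = Add(Mul(Rational(45, 359), Rational(-86749, 477900)), -211762) = Add(Rational(-86749, 3812580), -211762) = Rational(-807359652709, 3812580)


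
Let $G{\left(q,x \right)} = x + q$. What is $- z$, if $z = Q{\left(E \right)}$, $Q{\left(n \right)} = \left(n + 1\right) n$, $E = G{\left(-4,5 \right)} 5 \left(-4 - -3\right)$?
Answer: $-20$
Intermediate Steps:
$G{\left(q,x \right)} = q + x$
$E = -5$ ($E = \left(-4 + 5\right) 5 \left(-4 - -3\right) = 1 \cdot 5 \left(-4 + 3\right) = 5 \left(-1\right) = -5$)
$Q{\left(n \right)} = n \left(1 + n\right)$ ($Q{\left(n \right)} = \left(1 + n\right) n = n \left(1 + n\right)$)
$z = 20$ ($z = - 5 \left(1 - 5\right) = \left(-5\right) \left(-4\right) = 20$)
$- z = \left(-1\right) 20 = -20$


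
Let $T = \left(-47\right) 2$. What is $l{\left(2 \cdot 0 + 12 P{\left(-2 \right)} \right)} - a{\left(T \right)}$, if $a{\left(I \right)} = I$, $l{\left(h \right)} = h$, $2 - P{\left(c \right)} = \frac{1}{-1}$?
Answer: $130$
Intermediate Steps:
$P{\left(c \right)} = 3$ ($P{\left(c \right)} = 2 - \frac{1}{-1} = 2 - -1 = 2 + 1 = 3$)
$T = -94$
$l{\left(2 \cdot 0 + 12 P{\left(-2 \right)} \right)} - a{\left(T \right)} = \left(2 \cdot 0 + 12 \cdot 3\right) - -94 = \left(0 + 36\right) + 94 = 36 + 94 = 130$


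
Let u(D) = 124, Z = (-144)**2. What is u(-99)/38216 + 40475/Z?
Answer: 193670483/99055872 ≈ 1.9552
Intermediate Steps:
Z = 20736
u(-99)/38216 + 40475/Z = 124/38216 + 40475/20736 = 124*(1/38216) + 40475*(1/20736) = 31/9554 + 40475/20736 = 193670483/99055872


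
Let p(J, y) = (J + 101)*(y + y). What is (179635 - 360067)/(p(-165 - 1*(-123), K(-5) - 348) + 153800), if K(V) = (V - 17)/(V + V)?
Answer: -150360/94163 ≈ -1.5968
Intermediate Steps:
K(V) = (-17 + V)/(2*V) (K(V) = (-17 + V)/((2*V)) = (-17 + V)*(1/(2*V)) = (-17 + V)/(2*V))
p(J, y) = 2*y*(101 + J) (p(J, y) = (101 + J)*(2*y) = 2*y*(101 + J))
(179635 - 360067)/(p(-165 - 1*(-123), K(-5) - 348) + 153800) = (179635 - 360067)/(2*((½)*(-17 - 5)/(-5) - 348)*(101 + (-165 - 1*(-123))) + 153800) = -180432/(2*((½)*(-⅕)*(-22) - 348)*(101 + (-165 + 123)) + 153800) = -180432/(2*(11/5 - 348)*(101 - 42) + 153800) = -180432/(2*(-1729/5)*59 + 153800) = -180432/(-204022/5 + 153800) = -180432/564978/5 = -180432*5/564978 = -150360/94163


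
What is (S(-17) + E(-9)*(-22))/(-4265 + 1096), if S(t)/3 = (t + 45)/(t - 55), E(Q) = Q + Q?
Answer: -2369/19014 ≈ -0.12459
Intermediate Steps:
E(Q) = 2*Q
S(t) = 3*(45 + t)/(-55 + t) (S(t) = 3*((t + 45)/(t - 55)) = 3*((45 + t)/(-55 + t)) = 3*(45 + t)/(-55 + t))
(S(-17) + E(-9)*(-22))/(-4265 + 1096) = (3*(45 - 17)/(-55 - 17) + (2*(-9))*(-22))/(-4265 + 1096) = (3*28/(-72) - 18*(-22))/(-3169) = (3*(-1/72)*28 + 396)*(-1/3169) = (-7/6 + 396)*(-1/3169) = (2369/6)*(-1/3169) = -2369/19014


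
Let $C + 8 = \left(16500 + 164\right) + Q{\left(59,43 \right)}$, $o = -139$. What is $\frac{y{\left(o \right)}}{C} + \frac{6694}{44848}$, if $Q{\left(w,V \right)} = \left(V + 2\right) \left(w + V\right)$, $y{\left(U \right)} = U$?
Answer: $\frac{33996713}{238210152} \approx 0.14272$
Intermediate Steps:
$Q{\left(w,V \right)} = \left(2 + V\right) \left(V + w\right)$
$C = 21246$ ($C = -8 + \left(\left(16500 + 164\right) + \left(43^{2} + 2 \cdot 43 + 2 \cdot 59 + 43 \cdot 59\right)\right) = -8 + \left(16664 + \left(1849 + 86 + 118 + 2537\right)\right) = -8 + \left(16664 + 4590\right) = -8 + 21254 = 21246$)
$\frac{y{\left(o \right)}}{C} + \frac{6694}{44848} = - \frac{139}{21246} + \frac{6694}{44848} = \left(-139\right) \frac{1}{21246} + 6694 \cdot \frac{1}{44848} = - \frac{139}{21246} + \frac{3347}{22424} = \frac{33996713}{238210152}$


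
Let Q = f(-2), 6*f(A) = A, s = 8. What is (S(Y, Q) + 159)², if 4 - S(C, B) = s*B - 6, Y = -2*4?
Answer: 265225/9 ≈ 29469.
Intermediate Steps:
Y = -8
f(A) = A/6
Q = -⅓ (Q = (⅙)*(-2) = -⅓ ≈ -0.33333)
S(C, B) = 10 - 8*B (S(C, B) = 4 - (8*B - 6) = 4 - (-6 + 8*B) = 4 + (6 - 8*B) = 10 - 8*B)
(S(Y, Q) + 159)² = ((10 - 8*(-⅓)) + 159)² = ((10 + 8/3) + 159)² = (38/3 + 159)² = (515/3)² = 265225/9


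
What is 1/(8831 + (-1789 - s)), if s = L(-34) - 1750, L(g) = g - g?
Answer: 1/8792 ≈ 0.00011374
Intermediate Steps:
L(g) = 0
s = -1750 (s = 0 - 1750 = -1750)
1/(8831 + (-1789 - s)) = 1/(8831 + (-1789 - 1*(-1750))) = 1/(8831 + (-1789 + 1750)) = 1/(8831 - 39) = 1/8792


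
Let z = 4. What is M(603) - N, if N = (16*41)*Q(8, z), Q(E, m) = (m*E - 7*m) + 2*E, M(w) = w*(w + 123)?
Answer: 424658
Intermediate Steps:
M(w) = w*(123 + w)
Q(E, m) = -7*m + 2*E + E*m (Q(E, m) = (E*m - 7*m) + 2*E = (-7*m + E*m) + 2*E = -7*m + 2*E + E*m)
N = 13120 (N = (16*41)*(-7*4 + 2*8 + 8*4) = 656*(-28 + 16 + 32) = 656*20 = 13120)
M(603) - N = 603*(123 + 603) - 1*13120 = 603*726 - 13120 = 437778 - 13120 = 424658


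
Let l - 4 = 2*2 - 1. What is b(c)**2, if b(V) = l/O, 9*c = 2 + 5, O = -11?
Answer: 49/121 ≈ 0.40496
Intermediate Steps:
c = 7/9 (c = (2 + 5)/9 = (1/9)*7 = 7/9 ≈ 0.77778)
l = 7 (l = 4 + (2*2 - 1) = 4 + (4 - 1) = 4 + 3 = 7)
b(V) = -7/11 (b(V) = 7/(-11) = 7*(-1/11) = -7/11)
b(c)**2 = (-7/11)**2 = 49/121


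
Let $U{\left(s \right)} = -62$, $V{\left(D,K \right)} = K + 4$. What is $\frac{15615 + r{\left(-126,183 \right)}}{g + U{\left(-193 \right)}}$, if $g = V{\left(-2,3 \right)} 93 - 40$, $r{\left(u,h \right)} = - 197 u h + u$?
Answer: $\frac{506435}{61} \approx 8302.2$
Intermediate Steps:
$V{\left(D,K \right)} = 4 + K$
$r{\left(u,h \right)} = u - 197 h u$ ($r{\left(u,h \right)} = - 197 h u + u = u - 197 h u$)
$g = 611$ ($g = \left(4 + 3\right) 93 - 40 = 7 \cdot 93 - 40 = 651 - 40 = 611$)
$\frac{15615 + r{\left(-126,183 \right)}}{g + U{\left(-193 \right)}} = \frac{15615 - 126 \left(1 - 36051\right)}{611 - 62} = \frac{15615 - 126 \left(1 - 36051\right)}{549} = \left(15615 - -4542300\right) \frac{1}{549} = \left(15615 + 4542300\right) \frac{1}{549} = 4557915 \cdot \frac{1}{549} = \frac{506435}{61}$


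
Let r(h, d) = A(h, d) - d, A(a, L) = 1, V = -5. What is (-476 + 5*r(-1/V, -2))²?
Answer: 212521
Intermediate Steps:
r(h, d) = 1 - d
(-476 + 5*r(-1/V, -2))² = (-476 + 5*(1 - 1*(-2)))² = (-476 + 5*(1 + 2))² = (-476 + 5*3)² = (-476 + 15)² = (-461)² = 212521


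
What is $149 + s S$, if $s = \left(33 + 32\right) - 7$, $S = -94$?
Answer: $-5303$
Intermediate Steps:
$s = 58$ ($s = 65 - 7 = 58$)
$149 + s S = 149 + 58 \left(-94\right) = 149 - 5452 = -5303$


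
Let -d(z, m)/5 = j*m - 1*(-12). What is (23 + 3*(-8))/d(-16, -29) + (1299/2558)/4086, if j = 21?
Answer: -243499/1155525340 ≈ -0.00021073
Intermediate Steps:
d(z, m) = -60 - 105*m (d(z, m) = -5*(21*m - 1*(-12)) = -5*(21*m + 12) = -5*(12 + 21*m) = -60 - 105*m)
(23 + 3*(-8))/d(-16, -29) + (1299/2558)/4086 = (23 + 3*(-8))/(-60 - 105*(-29)) + (1299/2558)/4086 = (23 - 24)/(-60 + 3045) + (1299*(1/2558))*(1/4086) = -1/2985 + (1299/2558)*(1/4086) = -1*1/2985 + 433/3483996 = -1/2985 + 433/3483996 = -243499/1155525340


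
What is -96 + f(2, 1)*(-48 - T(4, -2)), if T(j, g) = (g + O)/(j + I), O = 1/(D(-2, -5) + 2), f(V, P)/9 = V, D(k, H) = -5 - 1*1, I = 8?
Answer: -7653/8 ≈ -956.63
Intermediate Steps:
D(k, H) = -6 (D(k, H) = -5 - 1 = -6)
f(V, P) = 9*V
O = -¼ (O = 1/(-6 + 2) = 1/(-4) = -¼ ≈ -0.25000)
T(j, g) = (-¼ + g)/(8 + j) (T(j, g) = (g - ¼)/(j + 8) = (-¼ + g)/(8 + j))
-96 + f(2, 1)*(-48 - T(4, -2)) = -96 + (9*2)*(-48 - (-¼ - 2)/(8 + 4)) = -96 + 18*(-48 - (-9)/(12*4)) = -96 + 18*(-48 - 1*(-3/16)) = -96 + 18*(-48 + 3/16) = -96 + 18*(-765/16) = -96 - 6885/8 = -7653/8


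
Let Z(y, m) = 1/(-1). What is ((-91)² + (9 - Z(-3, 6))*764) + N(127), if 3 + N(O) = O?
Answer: 16045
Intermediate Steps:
N(O) = -3 + O
Z(y, m) = -1
((-91)² + (9 - Z(-3, 6))*764) + N(127) = ((-91)² + (9 - 1*(-1))*764) + (-3 + 127) = (8281 + (9 + 1)*764) + 124 = (8281 + 10*764) + 124 = (8281 + 7640) + 124 = 15921 + 124 = 16045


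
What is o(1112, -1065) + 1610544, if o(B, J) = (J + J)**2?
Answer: 6147444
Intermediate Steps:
o(B, J) = 4*J**2 (o(B, J) = (2*J)**2 = 4*J**2)
o(1112, -1065) + 1610544 = 4*(-1065)**2 + 1610544 = 4*1134225 + 1610544 = 4536900 + 1610544 = 6147444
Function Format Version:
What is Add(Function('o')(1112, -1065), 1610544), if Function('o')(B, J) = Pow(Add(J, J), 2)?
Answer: 6147444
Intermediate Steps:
Function('o')(B, J) = Mul(4, Pow(J, 2)) (Function('o')(B, J) = Pow(Mul(2, J), 2) = Mul(4, Pow(J, 2)))
Add(Function('o')(1112, -1065), 1610544) = Add(Mul(4, Pow(-1065, 2)), 1610544) = Add(Mul(4, 1134225), 1610544) = Add(4536900, 1610544) = 6147444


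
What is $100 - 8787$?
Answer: $-8687$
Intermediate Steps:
$100 - 8787 = -8687$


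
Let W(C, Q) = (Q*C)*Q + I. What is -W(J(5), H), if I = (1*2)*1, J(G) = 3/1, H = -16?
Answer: -770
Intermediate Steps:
J(G) = 3 (J(G) = 3*1 = 3)
I = 2 (I = 2*1 = 2)
W(C, Q) = 2 + C*Q**2 (W(C, Q) = (Q*C)*Q + 2 = (C*Q)*Q + 2 = C*Q**2 + 2 = 2 + C*Q**2)
-W(J(5), H) = -(2 + 3*(-16)**2) = -(2 + 3*256) = -(2 + 768) = -1*770 = -770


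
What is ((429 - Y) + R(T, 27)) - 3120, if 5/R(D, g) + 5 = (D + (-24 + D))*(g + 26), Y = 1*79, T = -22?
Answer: -9996935/3609 ≈ -2770.0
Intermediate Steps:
Y = 79
R(D, g) = 5/(-5 + (-24 + 2*D)*(26 + g)) (R(D, g) = 5/(-5 + (D + (-24 + D))*(g + 26)) = 5/(-5 + (-24 + 2*D)*(26 + g)))
((429 - Y) + R(T, 27)) - 3120 = ((429 - 1*79) + 5/(-629 - 24*27 + 52*(-22) + 2*(-22)*27)) - 3120 = ((429 - 79) + 5/(-629 - 648 - 1144 - 1188)) - 3120 = (350 + 5/(-3609)) - 3120 = (350 + 5*(-1/3609)) - 3120 = (350 - 5/3609) - 3120 = 1263145/3609 - 3120 = -9996935/3609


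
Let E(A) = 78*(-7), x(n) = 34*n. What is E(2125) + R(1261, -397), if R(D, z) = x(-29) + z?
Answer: -1929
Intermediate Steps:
R(D, z) = -986 + z (R(D, z) = 34*(-29) + z = -986 + z)
E(A) = -546
E(2125) + R(1261, -397) = -546 + (-986 - 397) = -546 - 1383 = -1929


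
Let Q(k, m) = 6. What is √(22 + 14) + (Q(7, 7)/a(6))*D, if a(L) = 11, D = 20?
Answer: 186/11 ≈ 16.909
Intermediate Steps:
√(22 + 14) + (Q(7, 7)/a(6))*D = √(22 + 14) + (6/11)*20 = √36 + (6*(1/11))*20 = 6 + (6/11)*20 = 6 + 120/11 = 186/11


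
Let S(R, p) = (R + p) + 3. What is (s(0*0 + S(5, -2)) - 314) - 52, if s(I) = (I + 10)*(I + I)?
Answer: -174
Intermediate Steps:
S(R, p) = 3 + R + p
s(I) = 2*I*(10 + I) (s(I) = (10 + I)*(2*I) = 2*I*(10 + I))
(s(0*0 + S(5, -2)) - 314) - 52 = (2*(0*0 + (3 + 5 - 2))*(10 + (0*0 + (3 + 5 - 2))) - 314) - 52 = (2*(0 + 6)*(10 + (0 + 6)) - 314) - 52 = (2*6*(10 + 6) - 314) - 52 = (2*6*16 - 314) - 52 = (192 - 314) - 52 = -122 - 52 = -174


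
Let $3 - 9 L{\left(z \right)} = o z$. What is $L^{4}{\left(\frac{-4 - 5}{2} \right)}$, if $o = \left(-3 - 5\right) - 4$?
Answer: $\frac{83521}{81} \approx 1031.1$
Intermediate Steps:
$o = -12$ ($o = -8 - 4 = -12$)
$L{\left(z \right)} = \frac{1}{3} + \frac{4 z}{3}$ ($L{\left(z \right)} = \frac{1}{3} - \frac{\left(-12\right) z}{9} = \frac{1}{3} + \frac{4 z}{3}$)
$L^{4}{\left(\frac{-4 - 5}{2} \right)} = \left(\frac{1}{3} + \frac{4 \frac{-4 - 5}{2}}{3}\right)^{4} = \left(\frac{1}{3} + \frac{4 \left(-4 - 5\right) \frac{1}{2}}{3}\right)^{4} = \left(\frac{1}{3} + \frac{4 \left(\left(-9\right) \frac{1}{2}\right)}{3}\right)^{4} = \left(\frac{1}{3} + \frac{4}{3} \left(- \frac{9}{2}\right)\right)^{4} = \left(\frac{1}{3} - 6\right)^{4} = \left(- \frac{17}{3}\right)^{4} = \frac{83521}{81}$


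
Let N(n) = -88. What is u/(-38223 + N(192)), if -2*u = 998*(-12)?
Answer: -5988/38311 ≈ -0.15630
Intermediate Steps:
u = 5988 (u = -499*(-12) = -½*(-11976) = 5988)
u/(-38223 + N(192)) = 5988/(-38223 - 88) = 5988/(-38311) = 5988*(-1/38311) = -5988/38311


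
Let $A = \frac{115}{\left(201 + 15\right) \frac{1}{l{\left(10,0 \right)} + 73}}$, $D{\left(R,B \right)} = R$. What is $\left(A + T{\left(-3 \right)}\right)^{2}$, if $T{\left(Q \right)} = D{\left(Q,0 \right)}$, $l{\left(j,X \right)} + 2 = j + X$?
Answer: $\frac{103041}{64} \approx 1610.0$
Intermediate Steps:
$l{\left(j,X \right)} = -2 + X + j$ ($l{\left(j,X \right)} = -2 + \left(j + X\right) = -2 + \left(X + j\right) = -2 + X + j$)
$T{\left(Q \right)} = Q$
$A = \frac{345}{8}$ ($A = \frac{115}{\left(201 + 15\right) \frac{1}{\left(-2 + 0 + 10\right) + 73}} = \frac{115}{216 \frac{1}{8 + 73}} = \frac{115}{216 \cdot \frac{1}{81}} = \frac{115}{\frac{8}{3}} = 115 \cdot \frac{3}{8} = \frac{345}{8} \approx 43.125$)
$\left(A + T{\left(-3 \right)}\right)^{2} = \left(\frac{345}{8} - 3\right)^{2} = \left(\frac{321}{8}\right)^{2} = \frac{103041}{64}$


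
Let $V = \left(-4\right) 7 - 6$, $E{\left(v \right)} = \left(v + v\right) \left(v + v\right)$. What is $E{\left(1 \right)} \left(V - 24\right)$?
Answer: $-232$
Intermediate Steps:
$E{\left(v \right)} = 4 v^{2}$ ($E{\left(v \right)} = 2 v 2 v = 4 v^{2}$)
$V = -34$ ($V = -28 - 6 = -34$)
$E{\left(1 \right)} \left(V - 24\right) = 4 \cdot 1^{2} \left(-34 - 24\right) = 4 \cdot 1 \left(-58\right) = 4 \left(-58\right) = -232$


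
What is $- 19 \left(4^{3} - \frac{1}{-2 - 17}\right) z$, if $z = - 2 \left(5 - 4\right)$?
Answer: $2434$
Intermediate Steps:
$z = -2$ ($z = \left(-2\right) 1 = -2$)
$- 19 \left(4^{3} - \frac{1}{-2 - 17}\right) z = - 19 \left(4^{3} - \frac{1}{-2 - 17}\right) \left(-2\right) = - 19 \left(64 - \frac{1}{-19}\right) \left(-2\right) = - 19 \left(64 - - \frac{1}{19}\right) \left(-2\right) = - 19 \left(64 + \frac{1}{19}\right) \left(-2\right) = \left(-19\right) \frac{1217}{19} \left(-2\right) = \left(-1217\right) \left(-2\right) = 2434$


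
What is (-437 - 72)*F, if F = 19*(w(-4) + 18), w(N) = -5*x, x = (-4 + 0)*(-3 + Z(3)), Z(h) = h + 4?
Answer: -947758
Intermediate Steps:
Z(h) = 4 + h
x = -16 (x = (-4 + 0)*(-3 + (4 + 3)) = -4*(-3 + 7) = -4*4 = -16)
w(N) = 80 (w(N) = -5*(-16) = 80)
F = 1862 (F = 19*(80 + 18) = 19*98 = 1862)
(-437 - 72)*F = (-437 - 72)*1862 = -509*1862 = -947758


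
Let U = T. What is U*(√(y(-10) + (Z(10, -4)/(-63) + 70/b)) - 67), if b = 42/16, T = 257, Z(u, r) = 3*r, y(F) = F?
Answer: -17219 + 257*√826/7 ≈ -16164.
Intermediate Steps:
U = 257
b = 21/8 (b = 42*(1/16) = 21/8 ≈ 2.6250)
U*(√(y(-10) + (Z(10, -4)/(-63) + 70/b)) - 67) = 257*(√(-10 + ((3*(-4))/(-63) + 70/(21/8))) - 67) = 257*(√(-10 + (-12*(-1/63) + 70*(8/21))) - 67) = 257*(√(-10 + (4/21 + 80/3)) - 67) = 257*(√(-10 + 188/7) - 67) = 257*(√(118/7) - 67) = 257*(√826/7 - 67) = 257*(-67 + √826/7) = -17219 + 257*√826/7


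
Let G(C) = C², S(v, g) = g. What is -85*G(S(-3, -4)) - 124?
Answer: -1484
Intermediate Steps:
-85*G(S(-3, -4)) - 124 = -85*(-4)² - 124 = -85*16 - 124 = -1360 - 124 = -1484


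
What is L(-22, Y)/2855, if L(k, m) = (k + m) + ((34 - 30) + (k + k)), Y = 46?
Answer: -16/2855 ≈ -0.0056042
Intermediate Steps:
L(k, m) = 4 + m + 3*k (L(k, m) = (k + m) + (4 + 2*k) = 4 + m + 3*k)
L(-22, Y)/2855 = (4 + 46 + 3*(-22))/2855 = (4 + 46 - 66)*(1/2855) = -16*1/2855 = -16/2855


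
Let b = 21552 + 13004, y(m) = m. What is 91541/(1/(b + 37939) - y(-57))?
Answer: 6636264795/4132216 ≈ 1606.0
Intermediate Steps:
b = 34556
91541/(1/(b + 37939) - y(-57)) = 91541/(1/(34556 + 37939) - 1*(-57)) = 91541/(1/72495 + 57) = 91541/(4132216/72495) = 91541*(72495/4132216) = 6636264795/4132216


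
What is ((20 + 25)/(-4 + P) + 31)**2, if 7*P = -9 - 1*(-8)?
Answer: 341056/841 ≈ 405.54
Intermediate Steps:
P = -1/7 (P = (-9 - 1*(-8))/7 = (-9 + 8)/7 = (1/7)*(-1) = -1/7 ≈ -0.14286)
((20 + 25)/(-4 + P) + 31)**2 = ((20 + 25)/(-4 - 1/7) + 31)**2 = (45/(-29/7) + 31)**2 = (45*(-7/29) + 31)**2 = (-315/29 + 31)**2 = (584/29)**2 = 341056/841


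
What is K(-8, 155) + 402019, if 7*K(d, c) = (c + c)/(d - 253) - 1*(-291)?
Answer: 734564354/1827 ≈ 4.0206e+5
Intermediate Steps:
K(d, c) = 291/7 + 2*c/(7*(-253 + d)) (K(d, c) = ((c + c)/(d - 253) - 1*(-291))/7 = ((2*c)/(-253 + d) + 291)/7 = (2*c/(-253 + d) + 291)/7 = (291 + 2*c/(-253 + d))/7 = 291/7 + 2*c/(7*(-253 + d)))
K(-8, 155) + 402019 = (-73623 + 2*155 + 291*(-8))/(7*(-253 - 8)) + 402019 = (⅐)*(-73623 + 310 - 2328)/(-261) + 402019 = (⅐)*(-1/261)*(-75641) + 402019 = 75641/1827 + 402019 = 734564354/1827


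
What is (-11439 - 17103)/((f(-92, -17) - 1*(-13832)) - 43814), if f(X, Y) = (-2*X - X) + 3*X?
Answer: 4757/4997 ≈ 0.95197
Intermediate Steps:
f(X, Y) = 0 (f(X, Y) = -3*X + 3*X = 0)
(-11439 - 17103)/((f(-92, -17) - 1*(-13832)) - 43814) = (-11439 - 17103)/((0 - 1*(-13832)) - 43814) = -28542/((0 + 13832) - 43814) = -28542/(13832 - 43814) = -28542/(-29982) = -28542*(-1/29982) = 4757/4997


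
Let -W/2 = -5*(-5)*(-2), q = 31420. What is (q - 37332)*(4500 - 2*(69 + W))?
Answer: -24605744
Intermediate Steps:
W = 100 (W = -2*(-5*(-5))*(-2) = -50*(-2) = -2*(-50) = 100)
(q - 37332)*(4500 - 2*(69 + W)) = (31420 - 37332)*(4500 - 2*(69 + 100)) = -5912*(4500 - 2*169) = -5912*(4500 - 338) = -5912*4162 = -24605744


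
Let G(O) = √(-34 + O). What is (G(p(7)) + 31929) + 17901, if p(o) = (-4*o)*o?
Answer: 49830 + I*√230 ≈ 49830.0 + 15.166*I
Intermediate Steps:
p(o) = -4*o²
(G(p(7)) + 31929) + 17901 = (√(-34 - 4*7²) + 31929) + 17901 = (√(-34 - 4*49) + 31929) + 17901 = (√(-34 - 196) + 31929) + 17901 = (√(-230) + 31929) + 17901 = (I*√230 + 31929) + 17901 = (31929 + I*√230) + 17901 = 49830 + I*√230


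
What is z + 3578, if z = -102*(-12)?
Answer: 4802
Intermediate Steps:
z = 1224
z + 3578 = 1224 + 3578 = 4802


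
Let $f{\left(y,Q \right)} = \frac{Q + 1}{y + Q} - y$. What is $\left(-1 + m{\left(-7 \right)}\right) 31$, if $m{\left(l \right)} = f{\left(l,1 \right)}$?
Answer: $\frac{527}{3} \approx 175.67$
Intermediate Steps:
$f{\left(y,Q \right)} = - y + \frac{1 + Q}{Q + y}$ ($f{\left(y,Q \right)} = \frac{1 + Q}{Q + y} - y = - y + \frac{1 + Q}{Q + y}$)
$m{\left(l \right)} = \frac{2 - l - l^{2}}{1 + l}$ ($m{\left(l \right)} = \frac{1 + 1 - l^{2} - 1 l}{1 + l} = \frac{1 + 1 - l^{2} - l}{1 + l} = \frac{2 - l - l^{2}}{1 + l}$)
$\left(-1 + m{\left(-7 \right)}\right) 31 = \left(-1 + \frac{2 - -7 - \left(-7\right)^{2}}{1 - 7}\right) 31 = \left(-1 + \frac{2 + 7 - 49}{-6}\right) 31 = \left(-1 - \frac{2 + 7 - 49}{6}\right) 31 = \left(-1 - - \frac{20}{3}\right) 31 = \left(-1 + \frac{20}{3}\right) 31 = \frac{17}{3} \cdot 31 = \frac{527}{3}$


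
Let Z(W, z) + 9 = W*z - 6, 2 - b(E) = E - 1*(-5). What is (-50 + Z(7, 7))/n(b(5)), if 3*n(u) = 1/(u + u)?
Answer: 768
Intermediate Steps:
b(E) = -3 - E (b(E) = 2 - (E - 1*(-5)) = 2 - (E + 5) = 2 - (5 + E) = 2 + (-5 - E) = -3 - E)
n(u) = 1/(6*u) (n(u) = 1/(3*(u + u)) = 1/(3*((2*u))) = (1/(2*u))/3 = 1/(6*u))
Z(W, z) = -15 + W*z (Z(W, z) = -9 + (W*z - 6) = -9 + (-6 + W*z) = -15 + W*z)
(-50 + Z(7, 7))/n(b(5)) = (-50 + (-15 + 7*7))/((1/(6*(-3 - 1*5)))) = (-50 + (-15 + 49))/((1/(6*(-3 - 5)))) = (-50 + 34)/(((⅙)/(-8))) = -16/((⅙)*(-⅛)) = -16/(-1/48) = -48*(-16) = 768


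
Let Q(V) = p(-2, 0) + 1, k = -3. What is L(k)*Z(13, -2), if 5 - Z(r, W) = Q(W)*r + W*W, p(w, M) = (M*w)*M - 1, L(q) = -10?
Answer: -10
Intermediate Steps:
p(w, M) = -1 + w*M**2 (p(w, M) = w*M**2 - 1 = -1 + w*M**2)
Q(V) = 0 (Q(V) = (-1 - 2*0**2) + 1 = (-1 - 2*0) + 1 = (-1 + 0) + 1 = -1 + 1 = 0)
Z(r, W) = 5 - W**2 (Z(r, W) = 5 - (0*r + W*W) = 5 - (0 + W**2) = 5 - W**2)
L(k)*Z(13, -2) = -10*(5 - 1*(-2)**2) = -10*(5 - 1*4) = -10*(5 - 4) = -10*1 = -10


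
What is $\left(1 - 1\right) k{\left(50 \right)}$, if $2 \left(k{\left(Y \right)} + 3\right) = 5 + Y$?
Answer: $0$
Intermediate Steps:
$k{\left(Y \right)} = - \frac{1}{2} + \frac{Y}{2}$ ($k{\left(Y \right)} = -3 + \frac{5 + Y}{2} = -3 + \left(\frac{5}{2} + \frac{Y}{2}\right) = - \frac{1}{2} + \frac{Y}{2}$)
$\left(1 - 1\right) k{\left(50 \right)} = \left(1 - 1\right) \left(- \frac{1}{2} + \frac{1}{2} \cdot 50\right) = 0 \left(- \frac{1}{2} + 25\right) = 0 \cdot \frac{49}{2} = 0$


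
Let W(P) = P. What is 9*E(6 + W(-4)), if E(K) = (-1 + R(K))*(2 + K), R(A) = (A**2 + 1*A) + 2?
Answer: 252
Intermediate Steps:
R(A) = 2 + A + A**2 (R(A) = (A**2 + A) + 2 = (A + A**2) + 2 = 2 + A + A**2)
E(K) = (2 + K)*(1 + K + K**2) (E(K) = (-1 + (2 + K + K**2))*(2 + K) = (1 + K + K**2)*(2 + K) = (2 + K)*(1 + K + K**2))
9*E(6 + W(-4)) = 9*(2 + (6 - 4)**3 + 3*(6 - 4) + 3*(6 - 4)**2) = 9*(2 + 2**3 + 3*2 + 3*2**2) = 9*(2 + 8 + 6 + 3*4) = 9*(2 + 8 + 6 + 12) = 9*28 = 252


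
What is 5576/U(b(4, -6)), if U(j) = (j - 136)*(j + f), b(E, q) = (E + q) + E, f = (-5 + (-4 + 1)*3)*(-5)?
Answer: -697/1206 ≈ -0.57794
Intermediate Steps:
f = 70 (f = (-5 - 3*3)*(-5) = (-5 - 9)*(-5) = -14*(-5) = 70)
b(E, q) = q + 2*E
U(j) = (-136 + j)*(70 + j) (U(j) = (j - 136)*(j + 70) = (-136 + j)*(70 + j))
5576/U(b(4, -6)) = 5576/(-9520 + (-6 + 2*4)² - 66*(-6 + 2*4)) = 5576/(-9520 + (-6 + 8)² - 66*(-6 + 8)) = 5576/(-9520 + 2² - 66*2) = 5576/(-9520 + 4 - 132) = 5576/(-9648) = 5576*(-1/9648) = -697/1206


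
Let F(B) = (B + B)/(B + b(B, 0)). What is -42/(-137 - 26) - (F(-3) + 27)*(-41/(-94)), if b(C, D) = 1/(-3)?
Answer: -471306/38305 ≈ -12.304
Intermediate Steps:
b(C, D) = -1/3
F(B) = 2*B/(-1/3 + B) (F(B) = (B + B)/(B - 1/3) = (2*B)/(-1/3 + B) = 2*B/(-1/3 + B))
-42/(-137 - 26) - (F(-3) + 27)*(-41/(-94)) = -42/(-137 - 26) - (6*(-3)/(-1 + 3*(-3)) + 27)*(-41/(-94)) = -42/(-163) - (6*(-3)/(-1 - 9) + 27)*(-41*(-1/94)) = -42*(-1/163) - (6*(-3)/(-10) + 27)*41/94 = 42/163 - (6*(-3)*(-1/10) + 27)*41/94 = 42/163 - (9/5 + 27)*41/94 = 42/163 - 144*41/(5*94) = 42/163 - 1*2952/235 = 42/163 - 2952/235 = -471306/38305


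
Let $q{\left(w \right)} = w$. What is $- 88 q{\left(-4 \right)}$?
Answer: $352$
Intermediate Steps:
$- 88 q{\left(-4 \right)} = \left(-88\right) \left(-4\right) = 352$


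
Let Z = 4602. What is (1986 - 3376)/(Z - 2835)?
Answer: -1390/1767 ≈ -0.78664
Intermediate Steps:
(1986 - 3376)/(Z - 2835) = (1986 - 3376)/(4602 - 2835) = -1390/1767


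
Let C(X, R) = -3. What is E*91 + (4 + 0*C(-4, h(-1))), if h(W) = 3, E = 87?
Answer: 7921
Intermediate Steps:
E*91 + (4 + 0*C(-4, h(-1))) = 87*91 + (4 + 0*(-3)) = 7917 + (4 + 0) = 7917 + 4 = 7921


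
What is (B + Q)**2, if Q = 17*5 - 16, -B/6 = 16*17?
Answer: 2442969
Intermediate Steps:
B = -1632 (B = -96*17 = -6*272 = -1632)
Q = 69 (Q = 85 - 16 = 69)
(B + Q)**2 = (-1632 + 69)**2 = (-1563)**2 = 2442969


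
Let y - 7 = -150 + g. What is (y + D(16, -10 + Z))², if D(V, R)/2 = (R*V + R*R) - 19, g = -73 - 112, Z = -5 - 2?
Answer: 110224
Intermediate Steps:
Z = -7
g = -185
D(V, R) = -38 + 2*R² + 2*R*V (D(V, R) = 2*((R*V + R*R) - 19) = 2*((R*V + R²) - 19) = 2*((R² + R*V) - 19) = 2*(-19 + R² + R*V) = -38 + 2*R² + 2*R*V)
y = -328 (y = 7 + (-150 - 185) = 7 - 335 = -328)
(y + D(16, -10 + Z))² = (-328 + (-38 + 2*(-10 - 7)² + 2*(-10 - 7)*16))² = (-328 + (-38 + 2*(-17)² + 2*(-17)*16))² = (-328 + (-38 + 2*289 - 544))² = (-328 + (-38 + 578 - 544))² = (-328 - 4)² = (-332)² = 110224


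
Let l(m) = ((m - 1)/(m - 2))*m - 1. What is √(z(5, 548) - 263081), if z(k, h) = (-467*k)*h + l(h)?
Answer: 4*I*√7183258719/273 ≈ 1241.8*I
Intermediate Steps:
l(m) = -1 + m*(-1 + m)/(-2 + m) (l(m) = ((-1 + m)/(-2 + m))*m - 1 = m*(-1 + m)/(-2 + m) - 1 = -1 + m*(-1 + m)/(-2 + m))
z(k, h) = (2 + h² - 2*h)/(-2 + h) - 467*h*k (z(k, h) = (-467*k)*h + (2 + h² - 2*h)/(-2 + h) = -467*h*k + (2 + h² - 2*h)/(-2 + h) = (2 + h² - 2*h)/(-2 + h) - 467*h*k)
√(z(5, 548) - 263081) = √((2 + 548² - 2*548 - 467*548*5*(-2 + 548))/(-2 + 548) - 263081) = √((2 + 300304 - 1096 - 467*548*5*546)/546 - 263081) = √((2 + 300304 - 1096 - 698650680)/546 - 263081) = √((1/546)*(-698351470) - 263081) = √(-349175735/273 - 263081) = √(-420996848/273) = 4*I*√7183258719/273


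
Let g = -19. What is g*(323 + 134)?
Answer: -8683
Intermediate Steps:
g*(323 + 134) = -19*(323 + 134) = -19*457 = -8683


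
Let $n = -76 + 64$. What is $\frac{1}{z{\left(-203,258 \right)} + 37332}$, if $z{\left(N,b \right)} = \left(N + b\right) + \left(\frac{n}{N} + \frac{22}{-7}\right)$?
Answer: $\frac{203}{7588935} \approx 2.6749 \cdot 10^{-5}$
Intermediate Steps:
$n = -12$
$z{\left(N,b \right)} = - \frac{22}{7} + N + b - \frac{12}{N}$ ($z{\left(N,b \right)} = \left(N + b\right) + \left(- \frac{12}{N} + \frac{22}{-7}\right) = \left(N + b\right) + \left(- \frac{12}{N} + 22 \left(- \frac{1}{7}\right)\right) = \left(N + b\right) - \left(\frac{22}{7} + \frac{12}{N}\right) = - \frac{22}{7} + N + b - \frac{12}{N}$)
$\frac{1}{z{\left(-203,258 \right)} + 37332} = \frac{1}{\left(- \frac{22}{7} - 203 + 258 - \frac{12}{-203}\right) + 37332} = \frac{1}{\left(- \frac{22}{7} - 203 + 258 - - \frac{12}{203}\right) + 37332} = \frac{1}{\left(- \frac{22}{7} - 203 + 258 + \frac{12}{203}\right) + 37332} = \frac{1}{\frac{10539}{203} + 37332} = \frac{1}{\frac{7588935}{203}} = \frac{203}{7588935}$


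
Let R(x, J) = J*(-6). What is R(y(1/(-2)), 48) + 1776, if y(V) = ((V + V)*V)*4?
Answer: 1488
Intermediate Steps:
y(V) = 8*V**2 (y(V) = ((2*V)*V)*4 = (2*V**2)*4 = 8*V**2)
R(x, J) = -6*J
R(y(1/(-2)), 48) + 1776 = -6*48 + 1776 = -288 + 1776 = 1488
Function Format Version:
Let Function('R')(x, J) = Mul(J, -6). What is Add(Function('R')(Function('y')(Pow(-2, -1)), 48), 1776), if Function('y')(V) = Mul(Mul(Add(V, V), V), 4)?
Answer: 1488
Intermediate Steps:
Function('y')(V) = Mul(8, Pow(V, 2)) (Function('y')(V) = Mul(Mul(Mul(2, V), V), 4) = Mul(Mul(2, Pow(V, 2)), 4) = Mul(8, Pow(V, 2)))
Function('R')(x, J) = Mul(-6, J)
Add(Function('R')(Function('y')(Pow(-2, -1)), 48), 1776) = Add(Mul(-6, 48), 1776) = Add(-288, 1776) = 1488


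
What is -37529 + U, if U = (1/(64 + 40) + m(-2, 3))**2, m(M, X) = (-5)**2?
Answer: -399148463/10816 ≈ -36904.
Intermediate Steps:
m(M, X) = 25
U = 6765201/10816 (U = (1/(64 + 40) + 25)**2 = (1/104 + 25)**2 = (2601/104)**2 = 6765201/10816 ≈ 625.48)
-37529 + U = -37529 + 6765201/10816 = -399148463/10816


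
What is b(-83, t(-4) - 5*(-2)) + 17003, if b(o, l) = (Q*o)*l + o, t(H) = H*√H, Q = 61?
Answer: -33710 + 40504*I ≈ -33710.0 + 40504.0*I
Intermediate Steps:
t(H) = H^(3/2)
b(o, l) = o + 61*l*o (b(o, l) = (61*o)*l + o = 61*l*o + o = o + 61*l*o)
b(-83, t(-4) - 5*(-2)) + 17003 = -83*(1 + 61*((-4)^(3/2) - 5*(-2))) + 17003 = -83*(1 + 61*(-8*I + 10)) + 17003 = -83*(1 + 61*(10 - 8*I)) + 17003 = -83*(1 + (610 - 488*I)) + 17003 = -83*(611 - 488*I) + 17003 = (-50713 + 40504*I) + 17003 = -33710 + 40504*I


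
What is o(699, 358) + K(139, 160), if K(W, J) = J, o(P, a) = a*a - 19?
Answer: 128305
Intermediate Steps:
o(P, a) = -19 + a² (o(P, a) = a² - 19 = -19 + a²)
o(699, 358) + K(139, 160) = (-19 + 358²) + 160 = (-19 + 128164) + 160 = 128145 + 160 = 128305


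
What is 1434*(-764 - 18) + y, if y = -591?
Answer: -1121979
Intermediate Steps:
1434*(-764 - 18) + y = 1434*(-764 - 18) - 591 = 1434*(-782) - 591 = -1121388 - 591 = -1121979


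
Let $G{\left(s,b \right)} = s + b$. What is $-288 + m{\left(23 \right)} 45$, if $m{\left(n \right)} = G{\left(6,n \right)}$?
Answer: $1017$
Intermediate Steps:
$G{\left(s,b \right)} = b + s$
$m{\left(n \right)} = 6 + n$ ($m{\left(n \right)} = n + 6 = 6 + n$)
$-288 + m{\left(23 \right)} 45 = -288 + \left(6 + 23\right) 45 = -288 + 29 \cdot 45 = -288 + 1305 = 1017$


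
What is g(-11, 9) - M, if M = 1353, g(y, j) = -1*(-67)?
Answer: -1286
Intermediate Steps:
g(y, j) = 67
g(-11, 9) - M = 67 - 1*1353 = 67 - 1353 = -1286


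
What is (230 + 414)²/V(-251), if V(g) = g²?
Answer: 414736/63001 ≈ 6.5830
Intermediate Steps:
(230 + 414)²/V(-251) = (230 + 414)²/((-251)²) = 644²/63001 = 414736*(1/63001) = 414736/63001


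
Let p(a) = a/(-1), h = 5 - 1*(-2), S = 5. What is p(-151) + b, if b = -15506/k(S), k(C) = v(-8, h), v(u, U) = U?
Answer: -14449/7 ≈ -2064.1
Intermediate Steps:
h = 7 (h = 5 + 2 = 7)
p(a) = -a (p(a) = a*(-1) = -a)
k(C) = 7
b = -15506/7 ≈ -2215.1
p(-151) + b = -1*(-151) - 15506/7 = 151 - 15506/7 = -14449/7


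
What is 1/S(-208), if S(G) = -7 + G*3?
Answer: -1/631 ≈ -0.0015848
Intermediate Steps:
S(G) = -7 + 3*G
1/S(-208) = 1/(-7 + 3*(-208)) = 1/(-7 - 624) = 1/(-631) = -1/631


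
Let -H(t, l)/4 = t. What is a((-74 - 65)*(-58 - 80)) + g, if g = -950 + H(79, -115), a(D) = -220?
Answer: -1486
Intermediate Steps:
H(t, l) = -4*t
g = -1266 (g = -950 - 4*79 = -950 - 316 = -1266)
a((-74 - 65)*(-58 - 80)) + g = -220 - 1266 = -1486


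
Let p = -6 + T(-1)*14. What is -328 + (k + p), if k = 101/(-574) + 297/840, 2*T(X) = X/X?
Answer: -3751921/11480 ≈ -326.82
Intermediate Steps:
T(X) = ½ (T(X) = (X/X)/2 = (½)*1 = ½)
k = 2039/11480 (k = 101*(-1/574) + 297*(1/840) = -101/574 + 99/280 = 2039/11480 ≈ 0.17761)
p = 1 (p = -6 + (½)*14 = -6 + 7 = 1)
-328 + (k + p) = -328 + (2039/11480 + 1) = -328 + 13519/11480 = -3751921/11480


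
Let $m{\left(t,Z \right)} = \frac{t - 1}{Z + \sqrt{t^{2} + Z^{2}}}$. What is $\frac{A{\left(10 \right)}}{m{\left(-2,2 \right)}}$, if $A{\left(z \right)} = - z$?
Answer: $\frac{20}{3} + \frac{20 \sqrt{2}}{3} \approx 16.095$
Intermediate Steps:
$m{\left(t,Z \right)} = \frac{-1 + t}{Z + \sqrt{Z^{2} + t^{2}}}$
$\frac{A{\left(10 \right)}}{m{\left(-2,2 \right)}} = \frac{\left(-1\right) 10}{\frac{1}{2 + \sqrt{2^{2} + \left(-2\right)^{2}}} \left(-1 - 2\right)} = \frac{1}{\frac{1}{2 + \sqrt{4 + 4}} \left(-3\right)} \left(-10\right) = \frac{1}{\frac{1}{2 + \sqrt{8}} \left(-3\right)} \left(-10\right) = \frac{1}{\frac{1}{2 + 2 \sqrt{2}} \left(-3\right)} \left(-10\right) = \frac{1}{\left(-3\right) \frac{1}{2 + 2 \sqrt{2}}} \left(-10\right) = \left(- \frac{2}{3} - \frac{2 \sqrt{2}}{3}\right) \left(-10\right) = \frac{20}{3} + \frac{20 \sqrt{2}}{3}$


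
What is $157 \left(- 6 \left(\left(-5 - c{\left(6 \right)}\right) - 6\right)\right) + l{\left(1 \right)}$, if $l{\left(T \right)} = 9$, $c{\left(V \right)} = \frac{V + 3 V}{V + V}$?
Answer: $12255$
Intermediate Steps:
$c{\left(V \right)} = 2$ ($c{\left(V \right)} = \frac{4 V}{2 V} = 4 V \frac{1}{2 V} = 2$)
$157 \left(- 6 \left(\left(-5 - c{\left(6 \right)}\right) - 6\right)\right) + l{\left(1 \right)} = 157 \left(- 6 \left(\left(-5 - 2\right) - 6\right)\right) + 9 = 157 \left(- 6 \left(-7 - 6\right)\right) + 9 = 157 \left(\left(-6\right) \left(-13\right)\right) + 9 = 157 \cdot 78 + 9 = 12246 + 9 = 12255$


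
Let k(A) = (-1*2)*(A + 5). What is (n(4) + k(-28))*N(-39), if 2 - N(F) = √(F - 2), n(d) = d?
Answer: 100 - 50*I*√41 ≈ 100.0 - 320.16*I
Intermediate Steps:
k(A) = -10 - 2*A (k(A) = -2*(5 + A) = -10 - 2*A)
N(F) = 2 - √(-2 + F) (N(F) = 2 - √(F - 2) = 2 - √(-2 + F))
(n(4) + k(-28))*N(-39) = (4 + (-10 - 2*(-28)))*(2 - √(-2 - 39)) = (4 + (-10 + 56))*(2 - √(-41)) = (4 + 46)*(2 - I*√41) = 50*(2 - I*√41) = 100 - 50*I*√41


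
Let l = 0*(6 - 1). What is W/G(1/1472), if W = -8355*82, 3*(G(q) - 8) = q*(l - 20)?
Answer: -756361440/8827 ≈ -85687.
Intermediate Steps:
l = 0 (l = 0*5 = 0)
G(q) = 8 - 20*q/3 (G(q) = 8 + (q*(0 - 20))/3 = 8 + (q*(-20))/3 = 8 + (-20*q)/3 = 8 - 20*q/3)
W = -685110
W/G(1/1472) = -685110/(8 - 20/3/1472) = -685110/(8 - 20/3*1/1472) = -685110/(8 - 5/1104) = -685110/8827/1104 = -685110*1104/8827 = -756361440/8827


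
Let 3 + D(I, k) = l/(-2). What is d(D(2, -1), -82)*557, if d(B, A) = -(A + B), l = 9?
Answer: 99703/2 ≈ 49852.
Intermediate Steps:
D(I, k) = -15/2 (D(I, k) = -3 + 9/(-2) = -3 + 9*(-½) = -3 - 9/2 = -15/2)
d(B, A) = -A - B
d(D(2, -1), -82)*557 = (-1*(-82) - 1*(-15/2))*557 = (82 + 15/2)*557 = (179/2)*557 = 99703/2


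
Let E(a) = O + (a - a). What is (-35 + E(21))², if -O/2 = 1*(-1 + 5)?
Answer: 1849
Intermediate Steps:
O = -8 (O = -2*(-1 + 5) = -2*4 = -8)
E(a) = -8 (E(a) = -8 + (a - a) = -8 + 0 = -8)
(-35 + E(21))² = (-35 - 8)² = (-43)² = 1849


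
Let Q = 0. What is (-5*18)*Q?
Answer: 0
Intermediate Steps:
(-5*18)*Q = -5*18*0 = -90*0 = 0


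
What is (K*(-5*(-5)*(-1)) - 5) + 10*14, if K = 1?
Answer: 110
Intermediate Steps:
(K*(-5*(-5)*(-1)) - 5) + 10*14 = (1*(-5*(-5)*(-1)) - 5) + 10*14 = (1*(25*(-1)) - 5) + 140 = (1*(-25) - 5) + 140 = (-25 - 5) + 140 = -30 + 140 = 110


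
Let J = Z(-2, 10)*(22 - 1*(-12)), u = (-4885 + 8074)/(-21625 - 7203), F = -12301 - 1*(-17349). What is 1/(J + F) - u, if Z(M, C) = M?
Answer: 994378/8972715 ≈ 0.11082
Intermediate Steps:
F = 5048 (F = -12301 + 17349 = 5048)
u = -3189/28828 (u = 3189/(-28828) = 3189*(-1/28828) = -3189/28828 ≈ -0.11062)
J = -68 (J = -2*(22 - 1*(-12)) = -2*(22 + 12) = -2*34 = -68)
1/(J + F) - u = 1/(-68 + 5048) - 1*(-3189/28828) = 1/4980 + 3189/28828 = 994378/8972715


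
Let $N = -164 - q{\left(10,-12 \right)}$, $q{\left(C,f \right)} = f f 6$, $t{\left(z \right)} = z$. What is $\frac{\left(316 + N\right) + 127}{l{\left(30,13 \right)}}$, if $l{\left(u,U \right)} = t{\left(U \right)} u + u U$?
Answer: $- \frac{3}{4} \approx -0.75$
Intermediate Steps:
$q{\left(C,f \right)} = 6 f^{2}$ ($q{\left(C,f \right)} = f^{2} \cdot 6 = 6 f^{2}$)
$l{\left(u,U \right)} = 2 U u$ ($l{\left(u,U \right)} = U u + u U = U u + U u = 2 U u$)
$N = -1028$ ($N = -164 - 6 \left(-12\right)^{2} = -164 - 6 \cdot 144 = -164 - 864 = -1028$)
$\frac{\left(316 + N\right) + 127}{l{\left(30,13 \right)}} = \frac{\left(316 - 1028\right) + 127}{2 \cdot 13 \cdot 30} = \frac{-712 + 127}{780} = \left(-585\right) \frac{1}{780} = - \frac{3}{4}$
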